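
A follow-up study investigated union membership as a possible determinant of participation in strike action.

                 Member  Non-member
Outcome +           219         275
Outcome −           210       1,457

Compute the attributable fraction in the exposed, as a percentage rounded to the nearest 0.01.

Reading the table with exposure as columns: a = 219 (Member, case), b = 210 (Member, non-case), c = 275 (Non-member, case), d = 1457.
Risk in exposed = 219/429 = 0.51049; risk in unexposed = 275/1732 = 0.15878.
RR = 0.51049/0.15878 = 3.21516
AR% = (RR − 1)/RR × 100 = (3.21516 − 1)/3.21516 × 100 = 68.8973%

68.90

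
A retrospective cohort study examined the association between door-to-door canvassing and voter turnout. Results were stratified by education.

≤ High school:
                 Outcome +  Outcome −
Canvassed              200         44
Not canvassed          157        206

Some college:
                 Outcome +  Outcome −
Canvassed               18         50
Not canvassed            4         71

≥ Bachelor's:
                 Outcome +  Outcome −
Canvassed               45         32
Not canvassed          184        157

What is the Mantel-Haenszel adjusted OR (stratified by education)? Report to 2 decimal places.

3.49

OR_MH = Σ(aᵢdᵢ/nᵢ) / Σ(bᵢcᵢ/nᵢ), where nᵢ is the stratum total.
Stratum 1 (≤ High school): n = 607; a·d/n = 200·206/607 = 67.8748; b·c/n = 44·157/607 = 11.3806
Stratum 2 (Some college): n = 143; a·d/n = 18·71/143 = 8.9371; b·c/n = 50·4/143 = 1.3986
Stratum 3 (≥ Bachelor's): n = 418; a·d/n = 45·157/418 = 16.9019; b·c/n = 32·184/418 = 14.0861
OR_MH = (67.8748 + 8.9371 + 16.9019) / (11.3806 + 1.3986 + 14.0861) = 93.7138 / 26.8653 = 3.48828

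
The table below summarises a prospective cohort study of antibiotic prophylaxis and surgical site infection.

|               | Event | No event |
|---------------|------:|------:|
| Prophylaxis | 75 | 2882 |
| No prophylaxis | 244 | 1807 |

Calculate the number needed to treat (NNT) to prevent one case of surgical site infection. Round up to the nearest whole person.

Risk in treated group = 75/2957 = 0.02536; risk in control = 244/2051 = 0.11897.
Absolute risk reduction = 0.11897 − 0.02536 = 0.09360
NNT = 1 / ARR = 1 / 0.09360 = 10.683 → round up → 11

11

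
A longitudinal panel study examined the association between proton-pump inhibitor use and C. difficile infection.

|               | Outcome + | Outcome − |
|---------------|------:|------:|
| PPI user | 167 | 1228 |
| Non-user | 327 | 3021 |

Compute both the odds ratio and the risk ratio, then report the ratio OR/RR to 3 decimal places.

1.025

Cells: a = 167, b = 1228, c = 327, d = 3021.
OR = (167·3021)/(1228·327) = 504507/401556 = 1.25638
Risk in exposed = 167/1395 = 0.11971; risk in unexposed = 327/3348 = 0.09767; RR = 1.22569
OR/RR = 1.25638 / 1.22569 = 1.02504
The outcome is not rare, so the OR lies further from 1 than the RR.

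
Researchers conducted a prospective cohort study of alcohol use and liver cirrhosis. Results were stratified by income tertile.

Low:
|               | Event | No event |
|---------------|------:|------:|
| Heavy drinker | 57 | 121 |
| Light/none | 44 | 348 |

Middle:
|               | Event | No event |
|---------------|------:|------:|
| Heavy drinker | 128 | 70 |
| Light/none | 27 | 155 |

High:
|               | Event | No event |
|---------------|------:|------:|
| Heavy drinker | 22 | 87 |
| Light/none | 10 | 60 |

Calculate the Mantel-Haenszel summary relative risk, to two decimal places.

RR_MH = Σ(aᵢ·n₀ᵢ/nᵢ) / Σ(cᵢ·n₁ᵢ/nᵢ), with n₁ᵢ = aᵢ+bᵢ (exposed), n₀ᵢ = cᵢ+dᵢ (unexposed), nᵢ = n₁ᵢ+n₀ᵢ.
Stratum 1 (Low): n₁ = 178, n₀ = 392, n = 570; a·n₀/n = 57·392/570 = 39.2000; c·n₁/n = 44·178/570 = 13.7404
Stratum 2 (Middle): n₁ = 198, n₀ = 182, n = 380; a·n₀/n = 128·182/380 = 61.3053; c·n₁/n = 27·198/380 = 14.0684
Stratum 3 (High): n₁ = 109, n₀ = 70, n = 179; a·n₀/n = 22·70/179 = 8.6034; c·n₁/n = 10·109/179 = 6.0894
RR_MH = (39.2000 + 61.3053 + 8.6034) / (13.7404 + 14.0684 + 6.0894) = 109.1086 / 33.8982 = 3.21872

3.22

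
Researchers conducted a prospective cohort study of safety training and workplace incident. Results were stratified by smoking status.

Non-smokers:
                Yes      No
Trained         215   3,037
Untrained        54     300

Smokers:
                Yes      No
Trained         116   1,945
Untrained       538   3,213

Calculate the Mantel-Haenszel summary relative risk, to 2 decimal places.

RR_MH = Σ(aᵢ·n₀ᵢ/nᵢ) / Σ(cᵢ·n₁ᵢ/nᵢ), with n₁ᵢ = aᵢ+bᵢ (exposed), n₀ᵢ = cᵢ+dᵢ (unexposed), nᵢ = n₁ᵢ+n₀ᵢ.
Stratum 1 (Non-smokers): n₁ = 3252, n₀ = 354, n = 3606; a·n₀/n = 215·354/3606 = 21.1065; c·n₁/n = 54·3252/3606 = 48.6988
Stratum 2 (Smokers): n₁ = 2061, n₀ = 3751, n = 5812; a·n₀/n = 116·3751/5812 = 74.8651; c·n₁/n = 538·2061/5812 = 190.7808
RR_MH = (21.1065 + 74.8651) / (48.6988 + 190.7808) = 95.9716 / 239.4796 = 0.40075

0.40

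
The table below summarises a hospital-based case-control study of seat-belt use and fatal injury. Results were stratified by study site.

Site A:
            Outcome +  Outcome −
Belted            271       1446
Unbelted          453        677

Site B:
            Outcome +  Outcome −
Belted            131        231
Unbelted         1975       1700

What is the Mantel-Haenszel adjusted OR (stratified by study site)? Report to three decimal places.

0.349

OR_MH = Σ(aᵢdᵢ/nᵢ) / Σ(bᵢcᵢ/nᵢ), where nᵢ is the stratum total.
Stratum 1 (Site A): n = 2847; a·d/n = 271·677/2847 = 64.4422; b·c/n = 1446·453/2847 = 230.0801
Stratum 2 (Site B): n = 4037; a·d/n = 131·1700/4037 = 55.1647; b·c/n = 231·1975/4037 = 113.0109
OR_MH = (64.4422 + 55.1647) / (230.0801 + 113.0109) = 119.6069 / 343.0910 = 0.34862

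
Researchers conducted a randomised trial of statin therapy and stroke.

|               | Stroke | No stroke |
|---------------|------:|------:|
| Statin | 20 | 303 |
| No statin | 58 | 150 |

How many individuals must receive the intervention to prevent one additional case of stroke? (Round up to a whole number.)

5

Risk in treated group = 20/323 = 0.06192; risk in control = 58/208 = 0.27885.
Absolute risk reduction = 0.27885 − 0.06192 = 0.21693
NNT = 1 / ARR = 1 / 0.21693 = 4.610 → round up → 5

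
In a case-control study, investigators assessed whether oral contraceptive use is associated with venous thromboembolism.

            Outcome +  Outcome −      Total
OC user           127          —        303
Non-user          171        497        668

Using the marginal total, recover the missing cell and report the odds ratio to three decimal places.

2.097

The missing cell is in the exposed row: 303 − 127 = 176.
So a = 127, b = 176, c = 171, d = 497.
OR = (a·d)/(b·c) = (127 × 497) / (176 × 171) = 63119 / 30096 = 2.09726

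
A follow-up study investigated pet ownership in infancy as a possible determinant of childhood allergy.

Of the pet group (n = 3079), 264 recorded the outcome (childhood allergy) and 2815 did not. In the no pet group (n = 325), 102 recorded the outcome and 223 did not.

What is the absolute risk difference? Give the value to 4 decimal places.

From the description: a = 264, b = 2815, c = 102, d = 223.
Risk in exposed = 264/3079 = 0.085742; risk in unexposed = 102/325 = 0.313846.
Risk difference = 0.085742 − 0.313846 = -0.228104

-0.2281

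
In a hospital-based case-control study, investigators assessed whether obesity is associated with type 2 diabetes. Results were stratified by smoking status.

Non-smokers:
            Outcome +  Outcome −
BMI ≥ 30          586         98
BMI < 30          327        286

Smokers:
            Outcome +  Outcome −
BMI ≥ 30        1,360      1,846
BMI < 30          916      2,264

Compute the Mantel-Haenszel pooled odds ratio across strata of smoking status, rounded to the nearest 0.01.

2.11

OR_MH = Σ(aᵢdᵢ/nᵢ) / Σ(bᵢcᵢ/nᵢ), where nᵢ is the stratum total.
Stratum 1 (Non-smokers): n = 1297; a·d/n = 586·286/1297 = 129.2182; b·c/n = 98·327/1297 = 24.7078
Stratum 2 (Smokers): n = 6386; a·d/n = 1360·2264/6386 = 482.1547; b·c/n = 1846·916/6386 = 264.7880
OR_MH = (129.2182 + 482.1547) / (24.7078 + 264.7880) = 611.3729 / 289.4958 = 2.11185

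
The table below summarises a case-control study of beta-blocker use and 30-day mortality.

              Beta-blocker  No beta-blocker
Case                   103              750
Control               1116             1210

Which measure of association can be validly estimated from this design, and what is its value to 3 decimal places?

0.149

Reading the table with exposure as columns: a = 103 (Beta-blocker, case), b = 1116 (Beta-blocker, non-case), c = 750 (No beta-blocker, case), d = 1210.
This is a case-control study: participants were sampled on outcome status, so risks in the source population cannot be estimated directly — relative risk is not valid here. The odds ratio is the appropriate measure.
OR = (a·d)/(b·c) = (103 × 1210) / (1116 × 750) = 124630 / 837000 = 0.14890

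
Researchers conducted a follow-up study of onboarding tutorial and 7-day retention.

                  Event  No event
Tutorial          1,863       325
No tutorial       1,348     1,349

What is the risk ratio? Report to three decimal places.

1.704

Cells: a = 1863, b = 325, c = 1348, d = 1349.
Risk in exposed = 1863/2188 = 0.85146; risk in unexposed = 1348/2697 = 0.49981.
RR = 0.85146 / 0.49981 = 1.70356
The risk among the exposed is 1.70 times that among the unexposed.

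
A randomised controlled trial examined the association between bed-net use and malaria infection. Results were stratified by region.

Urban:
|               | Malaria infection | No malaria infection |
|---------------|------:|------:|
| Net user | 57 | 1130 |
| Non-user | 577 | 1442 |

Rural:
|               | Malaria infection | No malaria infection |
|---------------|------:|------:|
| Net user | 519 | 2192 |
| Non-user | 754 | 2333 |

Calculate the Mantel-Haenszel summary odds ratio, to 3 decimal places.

0.480

OR_MH = Σ(aᵢdᵢ/nᵢ) / Σ(bᵢcᵢ/nᵢ), where nᵢ is the stratum total.
Stratum 1 (Urban): n = 3206; a·d/n = 57·1442/3206 = 25.6376; b·c/n = 1130·577/3206 = 203.3718
Stratum 2 (Rural): n = 5798; a·d/n = 519·2333/5798 = 208.8353; b·c/n = 2192·754/5798 = 285.0583
OR_MH = (25.6376 + 208.8353) / (203.3718 + 285.0583) = 234.4728 / 488.4301 = 0.48005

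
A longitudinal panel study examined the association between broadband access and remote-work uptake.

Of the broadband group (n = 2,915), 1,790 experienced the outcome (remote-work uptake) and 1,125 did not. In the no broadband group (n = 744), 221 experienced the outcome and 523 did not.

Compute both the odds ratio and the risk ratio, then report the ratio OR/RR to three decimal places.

From the description: a = 1790, b = 1125, c = 221, d = 523.
OR = (1790·523)/(1125·221) = 936170/248625 = 3.76539
Risk in exposed = 1790/2915 = 0.61407; risk in unexposed = 221/744 = 0.29704; RR = 2.06726
OR/RR = 3.76539 / 2.06726 = 1.82144
The outcome is not rare, so the OR lies further from 1 than the RR.

1.821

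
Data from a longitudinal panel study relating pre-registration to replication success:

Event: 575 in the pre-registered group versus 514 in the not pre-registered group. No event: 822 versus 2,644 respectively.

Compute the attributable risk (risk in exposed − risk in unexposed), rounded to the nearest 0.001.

0.249

From the description: a = 575, b = 822, c = 514, d = 2644.
Risk in exposed = 575/1397 = 0.411596; risk in unexposed = 514/3158 = 0.162761.
Risk difference = 0.411596 − 0.162761 = 0.248835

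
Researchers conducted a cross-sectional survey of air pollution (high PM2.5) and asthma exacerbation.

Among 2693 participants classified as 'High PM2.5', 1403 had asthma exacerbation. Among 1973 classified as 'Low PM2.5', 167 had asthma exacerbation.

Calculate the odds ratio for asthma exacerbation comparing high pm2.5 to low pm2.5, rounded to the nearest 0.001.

From the description: a = 1403, b = 1290, c = 167, d = 1806.
OR = (a·d)/(b·c) = (1403 × 1806) / (1290 × 167) = 2533818 / 215430 = 11.76168
The odds of asthma exacerbation are about 11.76 times as high in the high pm2.5 group.

11.762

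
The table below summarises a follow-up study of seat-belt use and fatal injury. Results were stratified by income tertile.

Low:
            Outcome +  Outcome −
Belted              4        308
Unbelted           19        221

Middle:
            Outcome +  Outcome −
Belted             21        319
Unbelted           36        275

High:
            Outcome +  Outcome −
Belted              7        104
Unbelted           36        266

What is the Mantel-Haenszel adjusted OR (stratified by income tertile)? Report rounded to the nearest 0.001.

OR_MH = Σ(aᵢdᵢ/nᵢ) / Σ(bᵢcᵢ/nᵢ), where nᵢ is the stratum total.
Stratum 1 (Low): n = 552; a·d/n = 4·221/552 = 1.6014; b·c/n = 308·19/552 = 10.6014
Stratum 2 (Middle): n = 651; a·d/n = 21·275/651 = 8.8710; b·c/n = 319·36/651 = 17.6406
Stratum 3 (High): n = 413; a·d/n = 7·266/413 = 4.5085; b·c/n = 104·36/413 = 9.0654
OR_MH = (1.6014 + 8.8710 + 4.5085) / (10.6014 + 17.6406 + 9.0654) = 14.9809 / 37.3074 = 0.40155

0.402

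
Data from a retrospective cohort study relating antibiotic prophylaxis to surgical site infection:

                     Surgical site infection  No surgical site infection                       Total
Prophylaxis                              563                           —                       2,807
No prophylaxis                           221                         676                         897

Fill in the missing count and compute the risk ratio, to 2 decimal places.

0.81

The missing cell is in the exposed row: 2807 − 563 = 2244.
So a = 563, b = 2244, c = 221, d = 676.
RR = [a/(a+b)] / [c/(c+d)] = (563/2807) / (221/897) = 0.20057/0.24638 = 0.81408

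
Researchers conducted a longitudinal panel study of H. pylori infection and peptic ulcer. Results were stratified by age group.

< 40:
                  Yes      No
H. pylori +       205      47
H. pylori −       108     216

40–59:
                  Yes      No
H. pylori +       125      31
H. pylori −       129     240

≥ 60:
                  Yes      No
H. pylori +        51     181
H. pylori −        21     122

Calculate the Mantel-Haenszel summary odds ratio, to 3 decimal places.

5.669

OR_MH = Σ(aᵢdᵢ/nᵢ) / Σ(bᵢcᵢ/nᵢ), where nᵢ is the stratum total.
Stratum 1 (< 40): n = 576; a·d/n = 205·216/576 = 76.8750; b·c/n = 47·108/576 = 8.8125
Stratum 2 (40–59): n = 525; a·d/n = 125·240/525 = 57.1429; b·c/n = 31·129/525 = 7.6171
Stratum 3 (≥ 60): n = 375; a·d/n = 51·122/375 = 16.5920; b·c/n = 181·21/375 = 10.1360
OR_MH = (76.8750 + 57.1429 + 16.5920) / (8.8125 + 7.6171 + 10.1360) = 150.6099 / 26.5656 = 5.66935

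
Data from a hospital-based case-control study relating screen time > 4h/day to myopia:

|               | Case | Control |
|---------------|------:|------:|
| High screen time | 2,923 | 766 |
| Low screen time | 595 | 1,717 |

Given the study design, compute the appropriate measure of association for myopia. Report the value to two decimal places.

Cells: a = 2923, b = 766, c = 595, d = 1717.
This is a hospital-based case-control study: participants were sampled on outcome status, so risks in the source population cannot be estimated directly — relative risk is not valid here. The odds ratio is the appropriate measure.
OR = (a·d)/(b·c) = (2923 × 1717) / (766 × 595) = 5018791 / 455770 = 11.01167

11.01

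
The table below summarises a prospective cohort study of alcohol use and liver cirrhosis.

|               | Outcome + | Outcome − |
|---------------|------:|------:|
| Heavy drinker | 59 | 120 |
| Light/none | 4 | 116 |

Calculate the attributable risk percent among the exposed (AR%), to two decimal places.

89.89

Cells: a = 59, b = 120, c = 4, d = 116.
Risk in exposed = 59/179 = 0.32961; risk in unexposed = 4/120 = 0.03333.
RR = 0.32961/0.03333 = 9.88827
AR% = (RR − 1)/RR × 100 = (9.88827 − 1)/9.88827 × 100 = 89.8870%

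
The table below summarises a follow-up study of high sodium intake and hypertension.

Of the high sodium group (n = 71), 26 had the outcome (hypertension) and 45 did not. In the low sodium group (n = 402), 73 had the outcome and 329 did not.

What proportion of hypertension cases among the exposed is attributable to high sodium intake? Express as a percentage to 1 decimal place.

50.4

From the description: a = 26, b = 45, c = 73, d = 329.
Risk in exposed = 26/71 = 0.36620; risk in unexposed = 73/402 = 0.18159.
RR = 0.36620/0.18159 = 2.01659
AR% = (RR − 1)/RR × 100 = (2.01659 − 1)/2.01659 × 100 = 50.4114%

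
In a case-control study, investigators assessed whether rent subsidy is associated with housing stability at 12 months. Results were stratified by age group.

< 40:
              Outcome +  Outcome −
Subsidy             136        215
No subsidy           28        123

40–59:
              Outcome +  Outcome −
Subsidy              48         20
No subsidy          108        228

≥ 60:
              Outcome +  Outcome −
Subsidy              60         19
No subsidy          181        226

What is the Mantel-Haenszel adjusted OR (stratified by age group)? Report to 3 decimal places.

OR_MH = Σ(aᵢdᵢ/nᵢ) / Σ(bᵢcᵢ/nᵢ), where nᵢ is the stratum total.
Stratum 1 (< 40): n = 502; a·d/n = 136·123/502 = 33.3227; b·c/n = 215·28/502 = 11.9920
Stratum 2 (40–59): n = 404; a·d/n = 48·228/404 = 27.0891; b·c/n = 20·108/404 = 5.3465
Stratum 3 (≥ 60): n = 486; a·d/n = 60·226/486 = 27.9012; b·c/n = 19·181/486 = 7.0761
OR_MH = (33.3227 + 27.0891 + 27.9012) / (11.9920 + 5.3465 + 7.0761) = 88.3131 / 24.4147 = 3.61721

3.617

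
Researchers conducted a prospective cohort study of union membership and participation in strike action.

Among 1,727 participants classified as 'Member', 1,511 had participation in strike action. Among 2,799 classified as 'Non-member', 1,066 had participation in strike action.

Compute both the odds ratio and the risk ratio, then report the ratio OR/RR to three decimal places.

From the description: a = 1511, b = 216, c = 1066, d = 1733.
OR = (1511·1733)/(216·1066) = 2618563/230256 = 11.37240
Risk in exposed = 1511/1727 = 0.87493; risk in unexposed = 1066/2799 = 0.38085; RR = 2.29730
OR/RR = 11.37240 / 2.29730 = 4.95033
The outcome is not rare, so the OR lies further from 1 than the RR.

4.950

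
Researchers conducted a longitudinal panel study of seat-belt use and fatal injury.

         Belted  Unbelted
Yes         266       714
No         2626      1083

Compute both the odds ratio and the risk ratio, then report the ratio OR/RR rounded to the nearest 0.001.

Reading the table with exposure as columns: a = 266 (Belted, case), b = 2626 (Belted, non-case), c = 714 (Unbelted, case), d = 1083.
OR = (266·1083)/(2626·714) = 288078/1874964 = 0.15364
Risk in exposed = 266/2892 = 0.09198; risk in unexposed = 714/1797 = 0.39733; RR = 0.23149
OR/RR = 0.15364 / 0.23149 = 0.66372
The outcome is not rare, so the OR lies further from 1 than the RR.

0.664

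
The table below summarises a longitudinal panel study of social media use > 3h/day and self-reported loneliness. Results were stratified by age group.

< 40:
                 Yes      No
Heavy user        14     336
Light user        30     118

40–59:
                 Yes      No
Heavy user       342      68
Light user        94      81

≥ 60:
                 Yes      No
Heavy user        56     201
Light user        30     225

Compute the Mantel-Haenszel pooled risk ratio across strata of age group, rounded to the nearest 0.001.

1.317

RR_MH = Σ(aᵢ·n₀ᵢ/nᵢ) / Σ(cᵢ·n₁ᵢ/nᵢ), with n₁ᵢ = aᵢ+bᵢ (exposed), n₀ᵢ = cᵢ+dᵢ (unexposed), nᵢ = n₁ᵢ+n₀ᵢ.
Stratum 1 (< 40): n₁ = 350, n₀ = 148, n = 498; a·n₀/n = 14·148/498 = 4.1606; c·n₁/n = 30·350/498 = 21.0843
Stratum 2 (40–59): n₁ = 410, n₀ = 175, n = 585; a·n₀/n = 342·175/585 = 102.3077; c·n₁/n = 94·410/585 = 65.8803
Stratum 3 (≥ 60): n₁ = 257, n₀ = 255, n = 512; a·n₀/n = 56·255/512 = 27.8906; c·n₁/n = 30·257/512 = 15.0586
RR_MH = (4.1606 + 102.3077 + 27.8906) / (21.0843 + 65.8803 + 15.0586) = 134.3590 / 102.0233 = 1.31694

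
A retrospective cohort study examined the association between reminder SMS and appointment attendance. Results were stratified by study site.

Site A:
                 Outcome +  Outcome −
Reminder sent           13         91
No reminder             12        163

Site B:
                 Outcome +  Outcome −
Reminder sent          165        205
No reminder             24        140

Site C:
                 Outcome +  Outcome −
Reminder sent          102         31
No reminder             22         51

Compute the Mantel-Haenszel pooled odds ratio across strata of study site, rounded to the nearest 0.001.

OR_MH = Σ(aᵢdᵢ/nᵢ) / Σ(bᵢcᵢ/nᵢ), where nᵢ is the stratum total.
Stratum 1 (Site A): n = 279; a·d/n = 13·163/279 = 7.5950; b·c/n = 91·12/279 = 3.9140
Stratum 2 (Site B): n = 534; a·d/n = 165·140/534 = 43.2584; b·c/n = 205·24/534 = 9.2135
Stratum 3 (Site C): n = 206; a·d/n = 102·51/206 = 25.2524; b·c/n = 31·22/206 = 3.3107
OR_MH = (7.5950 + 43.2584 + 25.2524) / (3.9140 + 9.2135 + 3.3107) = 76.1058 / 16.4381 = 4.62983

4.630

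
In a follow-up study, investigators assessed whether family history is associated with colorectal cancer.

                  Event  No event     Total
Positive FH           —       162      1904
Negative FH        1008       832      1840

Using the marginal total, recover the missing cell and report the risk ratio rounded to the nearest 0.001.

1.670

The missing cell is in the exposed row: 1904 − 162 = 1742.
So a = 1742, b = 162, c = 1008, d = 832.
RR = [a/(a+b)] / [c/(c+d)] = (1742/1904) / (1008/1840) = 0.91492/0.54783 = 1.67008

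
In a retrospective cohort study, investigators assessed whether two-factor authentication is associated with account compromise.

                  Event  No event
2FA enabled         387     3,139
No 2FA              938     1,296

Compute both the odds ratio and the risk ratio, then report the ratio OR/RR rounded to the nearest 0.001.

Cells: a = 387, b = 3139, c = 938, d = 1296.
OR = (387·1296)/(3139·938) = 501552/2944382 = 0.17034
Risk in exposed = 387/3526 = 0.10976; risk in unexposed = 938/2234 = 0.41987; RR = 0.26140
OR/RR = 0.17034 / 0.26140 = 0.65165
The outcome is not rare, so the OR lies further from 1 than the RR.

0.652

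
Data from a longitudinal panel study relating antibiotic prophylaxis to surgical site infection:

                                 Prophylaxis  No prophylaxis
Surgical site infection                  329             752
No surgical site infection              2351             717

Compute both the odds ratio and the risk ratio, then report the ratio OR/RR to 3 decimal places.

Reading the table with exposure as columns: a = 329 (Prophylaxis, case), b = 2351 (Prophylaxis, non-case), c = 752 (No prophylaxis, case), d = 717.
OR = (329·717)/(2351·752) = 235893/1767952 = 0.13343
Risk in exposed = 329/2680 = 0.12276; risk in unexposed = 752/1469 = 0.51191; RR = 0.23981
OR/RR = 0.13343 / 0.23981 = 0.55639
The outcome is not rare, so the OR lies further from 1 than the RR.

0.556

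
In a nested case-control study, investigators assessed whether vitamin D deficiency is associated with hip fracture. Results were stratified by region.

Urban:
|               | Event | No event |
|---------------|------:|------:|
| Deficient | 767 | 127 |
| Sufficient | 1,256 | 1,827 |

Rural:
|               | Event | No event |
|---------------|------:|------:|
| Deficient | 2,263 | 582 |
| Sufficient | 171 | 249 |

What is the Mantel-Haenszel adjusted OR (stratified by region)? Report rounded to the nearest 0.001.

OR_MH = Σ(aᵢdᵢ/nᵢ) / Σ(bᵢcᵢ/nᵢ), where nᵢ is the stratum total.
Stratum 1 (Urban): n = 3977; a·d/n = 767·1827/3977 = 352.3533; b·c/n = 127·1256/3977 = 40.1086
Stratum 2 (Rural): n = 3265; a·d/n = 2263·249/3265 = 172.5841; b·c/n = 582·171/3265 = 30.4815
OR_MH = (352.3533 + 172.5841) / (40.1086 + 30.4815) = 524.9374 / 70.5901 = 7.43642

7.436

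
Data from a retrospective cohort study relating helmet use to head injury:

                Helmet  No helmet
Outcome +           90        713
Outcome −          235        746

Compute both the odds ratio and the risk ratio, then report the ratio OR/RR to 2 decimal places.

Reading the table with exposure as columns: a = 90 (Helmet, case), b = 235 (Helmet, non-case), c = 713 (No helmet, case), d = 746.
OR = (90·746)/(235·713) = 67140/167555 = 0.40070
Risk in exposed = 90/325 = 0.27692; risk in unexposed = 713/1459 = 0.48869; RR = 0.56666
OR/RR = 0.40070 / 0.56666 = 0.70713
The outcome is not rare, so the OR lies further from 1 than the RR.

0.71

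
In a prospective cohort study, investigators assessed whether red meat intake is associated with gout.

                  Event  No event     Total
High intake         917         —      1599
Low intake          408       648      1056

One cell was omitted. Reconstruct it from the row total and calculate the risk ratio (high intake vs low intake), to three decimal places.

1.484

The missing cell is in the exposed row: 1599 − 917 = 682.
So a = 917, b = 682, c = 408, d = 648.
RR = [a/(a+b)] / [c/(c+d)] = (917/1599) / (408/1056) = 0.57348/0.38636 = 1.48431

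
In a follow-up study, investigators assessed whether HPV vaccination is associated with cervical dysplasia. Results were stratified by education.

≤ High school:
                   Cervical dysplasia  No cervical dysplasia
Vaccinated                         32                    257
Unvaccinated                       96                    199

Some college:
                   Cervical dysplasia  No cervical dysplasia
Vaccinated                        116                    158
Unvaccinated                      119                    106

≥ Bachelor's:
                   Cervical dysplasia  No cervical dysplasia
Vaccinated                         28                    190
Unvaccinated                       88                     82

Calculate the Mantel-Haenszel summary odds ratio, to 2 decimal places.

0.34

OR_MH = Σ(aᵢdᵢ/nᵢ) / Σ(bᵢcᵢ/nᵢ), where nᵢ is the stratum total.
Stratum 1 (≤ High school): n = 584; a·d/n = 32·199/584 = 10.9041; b·c/n = 257·96/584 = 42.2466
Stratum 2 (Some college): n = 499; a·d/n = 116·106/499 = 24.6413; b·c/n = 158·119/499 = 37.6794
Stratum 3 (≥ Bachelor's): n = 388; a·d/n = 28·82/388 = 5.9175; b·c/n = 190·88/388 = 43.0928
OR_MH = (10.9041 + 24.6413 + 5.9175) / (42.2466 + 37.6794 + 43.0928) = 41.4629 / 123.0187 = 0.33705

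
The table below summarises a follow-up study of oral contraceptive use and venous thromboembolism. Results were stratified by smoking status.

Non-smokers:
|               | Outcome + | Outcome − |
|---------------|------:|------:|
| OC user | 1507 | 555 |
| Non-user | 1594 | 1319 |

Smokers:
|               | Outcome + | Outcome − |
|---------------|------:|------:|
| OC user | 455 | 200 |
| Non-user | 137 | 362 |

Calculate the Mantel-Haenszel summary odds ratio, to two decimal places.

2.69

OR_MH = Σ(aᵢdᵢ/nᵢ) / Σ(bᵢcᵢ/nᵢ), where nᵢ is the stratum total.
Stratum 1 (Non-smokers): n = 4975; a·d/n = 1507·1319/4975 = 399.5443; b·c/n = 555·1594/4975 = 177.8231
Stratum 2 (Smokers): n = 1154; a·d/n = 455·362/1154 = 142.7296; b·c/n = 200·137/1154 = 23.7435
OR_MH = (399.5443 + 142.7296) / (177.8231 + 23.7435) = 542.2740 / 201.5666 = 2.69030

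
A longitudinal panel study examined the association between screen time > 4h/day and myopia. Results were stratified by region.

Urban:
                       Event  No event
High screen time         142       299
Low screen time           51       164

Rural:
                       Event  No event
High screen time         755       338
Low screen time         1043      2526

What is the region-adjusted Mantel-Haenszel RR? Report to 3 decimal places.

RR_MH = Σ(aᵢ·n₀ᵢ/nᵢ) / Σ(cᵢ·n₁ᵢ/nᵢ), with n₁ᵢ = aᵢ+bᵢ (exposed), n₀ᵢ = cᵢ+dᵢ (unexposed), nᵢ = n₁ᵢ+n₀ᵢ.
Stratum 1 (Urban): n₁ = 441, n₀ = 215, n = 656; a·n₀/n = 142·215/656 = 46.5396; c·n₁/n = 51·441/656 = 34.2851
Stratum 2 (Rural): n₁ = 1093, n₀ = 3569, n = 4662; a·n₀/n = 755·3569/4662 = 577.9912; c·n₁/n = 1043·1093/4662 = 244.5300
RR_MH = (46.5396 + 577.9912) / (34.2851 + 244.5300) = 624.5308 / 278.8151 = 2.23995

2.240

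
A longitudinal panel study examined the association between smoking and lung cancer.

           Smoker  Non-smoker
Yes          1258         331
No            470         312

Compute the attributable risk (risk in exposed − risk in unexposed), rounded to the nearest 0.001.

0.213

Reading the table with exposure as columns: a = 1258 (Smoker, case), b = 470 (Smoker, non-case), c = 331 (Non-smoker, case), d = 312.
Risk in exposed = 1258/1728 = 0.728009; risk in unexposed = 331/643 = 0.514774.
Risk difference = 0.728009 − 0.514774 = 0.213235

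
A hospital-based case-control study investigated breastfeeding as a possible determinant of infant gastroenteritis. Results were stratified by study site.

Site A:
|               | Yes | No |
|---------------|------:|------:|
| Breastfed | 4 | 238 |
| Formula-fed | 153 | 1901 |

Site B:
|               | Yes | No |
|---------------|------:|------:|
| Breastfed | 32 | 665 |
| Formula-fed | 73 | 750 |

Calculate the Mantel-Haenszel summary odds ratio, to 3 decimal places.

0.400

OR_MH = Σ(aᵢdᵢ/nᵢ) / Σ(bᵢcᵢ/nᵢ), where nᵢ is the stratum total.
Stratum 1 (Site A): n = 2296; a·d/n = 4·1901/2296 = 3.3118; b·c/n = 238·153/2296 = 15.8598
Stratum 2 (Site B): n = 1520; a·d/n = 32·750/1520 = 15.7895; b·c/n = 665·73/1520 = 31.9375
OR_MH = (3.3118 + 15.7895) / (15.8598 + 31.9375) = 19.1013 / 47.7973 = 0.39963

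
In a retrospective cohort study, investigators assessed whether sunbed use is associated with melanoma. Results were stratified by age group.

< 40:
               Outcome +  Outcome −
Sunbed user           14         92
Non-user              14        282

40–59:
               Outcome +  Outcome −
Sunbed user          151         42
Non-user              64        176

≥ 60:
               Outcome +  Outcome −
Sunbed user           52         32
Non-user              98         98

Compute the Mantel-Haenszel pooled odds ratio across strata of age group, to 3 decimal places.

4.337

OR_MH = Σ(aᵢdᵢ/nᵢ) / Σ(bᵢcᵢ/nᵢ), where nᵢ is the stratum total.
Stratum 1 (< 40): n = 402; a·d/n = 14·282/402 = 9.8209; b·c/n = 92·14/402 = 3.2040
Stratum 2 (40–59): n = 433; a·d/n = 151·176/433 = 61.3764; b·c/n = 42·64/433 = 6.2079
Stratum 3 (≥ 60): n = 280; a·d/n = 52·98/280 = 18.2000; b·c/n = 32·98/280 = 11.2000
OR_MH = (9.8209 + 61.3764 + 18.2000) / (3.2040 + 6.2079 + 11.2000) = 89.3973 / 20.6118 = 4.33719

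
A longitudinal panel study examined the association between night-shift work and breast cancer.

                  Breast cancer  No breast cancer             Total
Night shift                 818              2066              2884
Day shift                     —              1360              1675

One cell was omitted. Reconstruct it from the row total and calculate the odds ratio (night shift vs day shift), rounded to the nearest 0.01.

1.71

The missing cell is in the unexposed row: 1675 − 1360 = 315.
So a = 818, b = 2066, c = 315, d = 1360.
OR = (a·d)/(b·c) = (818 × 1360) / (2066 × 315) = 1112480 / 650790 = 1.70943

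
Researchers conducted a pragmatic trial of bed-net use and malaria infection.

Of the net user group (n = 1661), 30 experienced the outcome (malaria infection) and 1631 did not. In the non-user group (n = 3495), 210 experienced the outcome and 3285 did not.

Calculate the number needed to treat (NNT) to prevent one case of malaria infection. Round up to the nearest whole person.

Risk in treated group = 30/1661 = 0.01806; risk in control = 210/3495 = 0.06009.
Absolute risk reduction = 0.06009 − 0.01806 = 0.04202
NNT = 1 / ARR = 1 / 0.04202 = 23.796 → round up → 24

24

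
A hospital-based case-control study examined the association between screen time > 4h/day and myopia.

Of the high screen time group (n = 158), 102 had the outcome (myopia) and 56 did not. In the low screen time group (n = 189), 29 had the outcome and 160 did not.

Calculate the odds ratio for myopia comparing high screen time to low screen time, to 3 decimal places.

10.049

From the description: a = 102, b = 56, c = 29, d = 160.
OR = (a·d)/(b·c) = (102 × 160) / (56 × 29) = 16320 / 1624 = 10.04926
The odds of myopia are about 10.05 times as high in the high screen time group.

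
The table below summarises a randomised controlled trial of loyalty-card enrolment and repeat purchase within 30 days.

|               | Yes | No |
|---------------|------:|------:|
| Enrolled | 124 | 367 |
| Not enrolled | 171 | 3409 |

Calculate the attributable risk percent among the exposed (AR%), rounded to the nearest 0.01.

Cells: a = 124, b = 367, c = 171, d = 3409.
Risk in exposed = 124/491 = 0.25255; risk in unexposed = 171/3580 = 0.04777.
RR = 0.25255/0.04777 = 5.28722
AR% = (RR − 1)/RR × 100 = (5.28722 − 1)/5.28722 × 100 = 81.0865%

81.09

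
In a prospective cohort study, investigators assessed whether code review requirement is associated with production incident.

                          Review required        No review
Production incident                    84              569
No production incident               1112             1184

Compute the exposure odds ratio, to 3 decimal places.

0.157

Reading the table with exposure as columns: a = 84 (Review required, case), b = 1112 (Review required, non-case), c = 569 (No review, case), d = 1184.
OR = (a·d)/(b·c) = (84 × 1184) / (1112 × 569) = 99456 / 632728 = 0.15719
Exposure is associated with lower odds of production incident (OR = 0.16 < 1).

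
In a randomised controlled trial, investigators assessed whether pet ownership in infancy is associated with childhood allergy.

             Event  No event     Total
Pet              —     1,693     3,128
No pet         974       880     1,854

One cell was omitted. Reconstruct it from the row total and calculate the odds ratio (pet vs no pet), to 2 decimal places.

The missing cell is in the exposed row: 3128 − 1693 = 1435.
So a = 1435, b = 1693, c = 974, d = 880.
OR = (a·d)/(b·c) = (1435 × 880) / (1693 × 974) = 1262800 / 1648982 = 0.76581

0.77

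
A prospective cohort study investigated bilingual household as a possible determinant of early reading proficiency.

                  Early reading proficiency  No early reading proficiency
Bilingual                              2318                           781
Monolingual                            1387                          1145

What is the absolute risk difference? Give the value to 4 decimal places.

0.2002

Cells: a = 2318, b = 781, c = 1387, d = 1145.
Risk in exposed = 2318/3099 = 0.747983; risk in unexposed = 1387/2532 = 0.547788.
Risk difference = 0.747983 − 0.547788 = 0.200195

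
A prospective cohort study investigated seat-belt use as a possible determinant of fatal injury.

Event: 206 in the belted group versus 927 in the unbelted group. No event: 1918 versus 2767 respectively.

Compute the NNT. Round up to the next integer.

7

Risk in treated group = 206/2124 = 0.09699; risk in control = 927/3694 = 0.25095.
Absolute risk reduction = 0.25095 − 0.09699 = 0.15396
NNT = 1 / ARR = 1 / 0.15396 = 6.495 → round up → 7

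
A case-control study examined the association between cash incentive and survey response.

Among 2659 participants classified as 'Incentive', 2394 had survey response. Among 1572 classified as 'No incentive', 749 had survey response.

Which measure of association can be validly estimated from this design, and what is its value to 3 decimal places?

From the description: a = 2394, b = 265, c = 749, d = 823.
This is a case-control study: participants were sampled on outcome status, so risks in the source population cannot be estimated directly — relative risk is not valid here. The odds ratio is the appropriate measure.
OR = (a·d)/(b·c) = (2394 × 823) / (265 × 749) = 1970262 / 198485 = 9.92650

9.927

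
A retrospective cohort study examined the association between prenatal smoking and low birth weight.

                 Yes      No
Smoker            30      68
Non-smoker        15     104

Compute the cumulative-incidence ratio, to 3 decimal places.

Cells: a = 30, b = 68, c = 15, d = 104.
Risk in exposed = 30/98 = 0.30612; risk in unexposed = 15/119 = 0.12605.
RR = 0.30612 / 0.12605 = 2.42857
The risk among the exposed is 2.43 times that among the unexposed.

2.429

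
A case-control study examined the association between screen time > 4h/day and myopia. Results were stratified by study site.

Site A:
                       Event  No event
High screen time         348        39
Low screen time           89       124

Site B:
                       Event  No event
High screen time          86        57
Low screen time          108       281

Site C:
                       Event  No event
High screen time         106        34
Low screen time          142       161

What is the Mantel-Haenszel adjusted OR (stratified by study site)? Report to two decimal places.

5.52

OR_MH = Σ(aᵢdᵢ/nᵢ) / Σ(bᵢcᵢ/nᵢ), where nᵢ is the stratum total.
Stratum 1 (Site A): n = 600; a·d/n = 348·124/600 = 71.9200; b·c/n = 39·89/600 = 5.7850
Stratum 2 (Site B): n = 532; a·d/n = 86·281/532 = 45.4248; b·c/n = 57·108/532 = 11.5714
Stratum 3 (Site C): n = 443; a·d/n = 106·161/443 = 38.5237; b·c/n = 34·142/443 = 10.8984
OR_MH = (71.9200 + 45.4248 + 38.5237) / (5.7850 + 11.5714 + 10.8984) = 155.8685 / 28.2548 = 5.51652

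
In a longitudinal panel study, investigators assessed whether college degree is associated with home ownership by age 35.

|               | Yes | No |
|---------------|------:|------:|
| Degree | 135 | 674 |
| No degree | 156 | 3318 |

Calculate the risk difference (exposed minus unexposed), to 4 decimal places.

Cells: a = 135, b = 674, c = 156, d = 3318.
Risk in exposed = 135/809 = 0.166873; risk in unexposed = 156/3474 = 0.044905.
Risk difference = 0.166873 − 0.044905 = 0.121968

0.1220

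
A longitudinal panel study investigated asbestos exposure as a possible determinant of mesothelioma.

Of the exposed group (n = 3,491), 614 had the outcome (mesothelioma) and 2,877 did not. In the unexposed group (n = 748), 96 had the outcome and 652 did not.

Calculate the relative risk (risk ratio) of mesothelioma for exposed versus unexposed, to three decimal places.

From the description: a = 614, b = 2877, c = 96, d = 652.
Risk in exposed = 614/3491 = 0.17588; risk in unexposed = 96/748 = 0.12834.
RR = 0.17588 / 0.12834 = 1.37040
The risk among the exposed is 1.37 times that among the unexposed.

1.370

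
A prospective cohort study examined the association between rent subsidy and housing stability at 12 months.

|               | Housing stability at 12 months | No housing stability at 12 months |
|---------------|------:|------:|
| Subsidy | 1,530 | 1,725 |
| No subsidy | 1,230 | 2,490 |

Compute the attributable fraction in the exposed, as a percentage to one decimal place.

Cells: a = 1530, b = 1725, c = 1230, d = 2490.
Risk in exposed = 1530/3255 = 0.47005; risk in unexposed = 1230/3720 = 0.33065.
RR = 0.47005/0.33065 = 1.42160
AR% = (RR − 1)/RR × 100 = (1.42160 − 1)/1.42160 × 100 = 29.6569%

29.7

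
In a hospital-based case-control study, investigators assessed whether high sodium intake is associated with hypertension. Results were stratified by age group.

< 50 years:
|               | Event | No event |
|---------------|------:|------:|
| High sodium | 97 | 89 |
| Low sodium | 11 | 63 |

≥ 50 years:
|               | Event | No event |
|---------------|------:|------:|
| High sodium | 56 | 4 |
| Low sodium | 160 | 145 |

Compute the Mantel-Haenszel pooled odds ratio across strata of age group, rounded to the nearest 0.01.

OR_MH = Σ(aᵢdᵢ/nᵢ) / Σ(bᵢcᵢ/nᵢ), where nᵢ is the stratum total.
Stratum 1 (< 50 years): n = 260; a·d/n = 97·63/260 = 23.5038; b·c/n = 89·11/260 = 3.7654
Stratum 2 (≥ 50 years): n = 365; a·d/n = 56·145/365 = 22.2466; b·c/n = 4·160/365 = 1.7534
OR_MH = (23.5038 + 22.2466) / (3.7654 + 1.7534) = 45.7504 / 5.5188 = 8.28991

8.29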